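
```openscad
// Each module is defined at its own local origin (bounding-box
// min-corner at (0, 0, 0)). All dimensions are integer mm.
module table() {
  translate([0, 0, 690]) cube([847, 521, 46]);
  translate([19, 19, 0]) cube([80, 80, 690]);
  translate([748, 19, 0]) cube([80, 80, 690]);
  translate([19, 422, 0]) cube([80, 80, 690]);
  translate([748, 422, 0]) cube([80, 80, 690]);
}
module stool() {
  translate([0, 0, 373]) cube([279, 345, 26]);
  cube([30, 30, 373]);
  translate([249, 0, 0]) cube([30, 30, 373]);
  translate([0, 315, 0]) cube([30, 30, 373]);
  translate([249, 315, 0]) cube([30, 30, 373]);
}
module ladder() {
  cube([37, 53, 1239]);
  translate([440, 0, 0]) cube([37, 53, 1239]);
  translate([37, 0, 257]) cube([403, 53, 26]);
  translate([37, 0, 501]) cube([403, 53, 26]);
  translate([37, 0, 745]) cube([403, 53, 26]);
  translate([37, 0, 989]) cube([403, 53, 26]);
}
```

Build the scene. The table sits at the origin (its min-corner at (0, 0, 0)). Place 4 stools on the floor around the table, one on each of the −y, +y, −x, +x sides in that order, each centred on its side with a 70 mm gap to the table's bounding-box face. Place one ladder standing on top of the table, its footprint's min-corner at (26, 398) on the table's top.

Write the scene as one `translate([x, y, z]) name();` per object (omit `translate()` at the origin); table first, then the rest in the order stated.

table();
translate([284, -415, 0]) stool();
translate([284, 591, 0]) stool();
translate([-349, 88, 0]) stool();
translate([917, 88, 0]) stool();
translate([26, 398, 736]) ladder();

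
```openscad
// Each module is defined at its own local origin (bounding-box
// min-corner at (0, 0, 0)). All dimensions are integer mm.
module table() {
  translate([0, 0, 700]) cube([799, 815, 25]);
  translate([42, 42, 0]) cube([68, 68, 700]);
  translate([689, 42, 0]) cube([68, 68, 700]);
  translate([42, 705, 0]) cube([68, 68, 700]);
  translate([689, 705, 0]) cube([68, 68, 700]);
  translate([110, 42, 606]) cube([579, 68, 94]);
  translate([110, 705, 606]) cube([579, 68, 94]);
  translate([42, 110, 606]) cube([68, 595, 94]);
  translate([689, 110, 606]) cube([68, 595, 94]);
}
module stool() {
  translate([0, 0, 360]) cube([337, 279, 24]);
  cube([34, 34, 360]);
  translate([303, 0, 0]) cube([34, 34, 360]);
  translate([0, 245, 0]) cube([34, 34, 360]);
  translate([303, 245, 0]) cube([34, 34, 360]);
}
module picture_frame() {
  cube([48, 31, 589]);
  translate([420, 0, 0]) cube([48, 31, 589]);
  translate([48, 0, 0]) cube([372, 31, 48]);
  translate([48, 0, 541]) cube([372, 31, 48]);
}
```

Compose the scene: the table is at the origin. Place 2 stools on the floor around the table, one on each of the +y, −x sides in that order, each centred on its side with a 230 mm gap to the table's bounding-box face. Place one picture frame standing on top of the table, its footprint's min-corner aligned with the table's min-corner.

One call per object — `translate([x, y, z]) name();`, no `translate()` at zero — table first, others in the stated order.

table();
translate([231, 1045, 0]) stool();
translate([-567, 268, 0]) stool();
translate([0, 0, 725]) picture_frame();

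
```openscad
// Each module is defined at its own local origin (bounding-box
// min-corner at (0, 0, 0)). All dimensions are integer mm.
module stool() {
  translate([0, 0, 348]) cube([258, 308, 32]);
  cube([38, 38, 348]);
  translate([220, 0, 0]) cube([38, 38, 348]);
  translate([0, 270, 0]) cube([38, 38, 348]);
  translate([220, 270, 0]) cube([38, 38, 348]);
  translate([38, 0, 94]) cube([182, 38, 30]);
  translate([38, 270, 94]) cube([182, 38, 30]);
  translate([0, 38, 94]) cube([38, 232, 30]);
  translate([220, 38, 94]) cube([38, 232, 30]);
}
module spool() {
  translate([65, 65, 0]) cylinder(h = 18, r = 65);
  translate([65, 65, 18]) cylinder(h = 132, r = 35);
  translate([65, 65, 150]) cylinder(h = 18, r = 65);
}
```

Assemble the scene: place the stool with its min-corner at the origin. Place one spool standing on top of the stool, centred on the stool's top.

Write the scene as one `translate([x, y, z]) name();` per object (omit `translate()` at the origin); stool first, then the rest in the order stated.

stool();
translate([64, 89, 380]) spool();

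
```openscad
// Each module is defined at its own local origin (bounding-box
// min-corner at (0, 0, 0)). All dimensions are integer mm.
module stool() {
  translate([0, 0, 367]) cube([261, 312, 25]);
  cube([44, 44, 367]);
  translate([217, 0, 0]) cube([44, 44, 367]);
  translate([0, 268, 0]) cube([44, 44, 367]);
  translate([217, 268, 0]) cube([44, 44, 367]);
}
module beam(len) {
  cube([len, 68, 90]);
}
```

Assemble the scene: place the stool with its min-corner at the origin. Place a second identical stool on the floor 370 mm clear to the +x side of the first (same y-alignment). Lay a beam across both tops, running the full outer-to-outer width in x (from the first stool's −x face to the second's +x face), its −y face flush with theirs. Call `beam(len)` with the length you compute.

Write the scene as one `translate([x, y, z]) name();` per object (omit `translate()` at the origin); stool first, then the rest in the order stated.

stool();
translate([631, 0, 0]) stool();
translate([0, 0, 392]) beam(892);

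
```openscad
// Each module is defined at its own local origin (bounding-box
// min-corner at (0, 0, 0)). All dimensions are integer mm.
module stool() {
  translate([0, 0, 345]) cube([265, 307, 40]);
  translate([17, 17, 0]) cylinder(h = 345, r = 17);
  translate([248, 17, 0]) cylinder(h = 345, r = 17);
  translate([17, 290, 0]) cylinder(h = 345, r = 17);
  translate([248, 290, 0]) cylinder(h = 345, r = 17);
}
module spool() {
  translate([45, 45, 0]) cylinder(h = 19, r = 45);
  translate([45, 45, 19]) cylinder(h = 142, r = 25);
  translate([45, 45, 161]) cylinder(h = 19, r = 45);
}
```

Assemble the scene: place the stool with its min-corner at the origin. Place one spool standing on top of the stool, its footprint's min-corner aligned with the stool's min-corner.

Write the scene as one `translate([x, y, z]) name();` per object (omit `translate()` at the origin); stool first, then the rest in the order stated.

stool();
translate([0, 0, 385]) spool();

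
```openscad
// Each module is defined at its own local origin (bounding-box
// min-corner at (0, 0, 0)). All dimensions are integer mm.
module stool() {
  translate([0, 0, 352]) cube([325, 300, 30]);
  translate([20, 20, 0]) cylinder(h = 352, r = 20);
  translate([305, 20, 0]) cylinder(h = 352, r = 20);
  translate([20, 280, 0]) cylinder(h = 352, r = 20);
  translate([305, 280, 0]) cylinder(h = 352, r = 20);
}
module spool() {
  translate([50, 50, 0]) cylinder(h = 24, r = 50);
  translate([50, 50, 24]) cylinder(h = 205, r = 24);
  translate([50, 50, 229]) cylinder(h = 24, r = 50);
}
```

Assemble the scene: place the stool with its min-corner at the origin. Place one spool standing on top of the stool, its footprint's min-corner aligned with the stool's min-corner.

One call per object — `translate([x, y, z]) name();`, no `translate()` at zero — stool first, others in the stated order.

stool();
translate([0, 0, 382]) spool();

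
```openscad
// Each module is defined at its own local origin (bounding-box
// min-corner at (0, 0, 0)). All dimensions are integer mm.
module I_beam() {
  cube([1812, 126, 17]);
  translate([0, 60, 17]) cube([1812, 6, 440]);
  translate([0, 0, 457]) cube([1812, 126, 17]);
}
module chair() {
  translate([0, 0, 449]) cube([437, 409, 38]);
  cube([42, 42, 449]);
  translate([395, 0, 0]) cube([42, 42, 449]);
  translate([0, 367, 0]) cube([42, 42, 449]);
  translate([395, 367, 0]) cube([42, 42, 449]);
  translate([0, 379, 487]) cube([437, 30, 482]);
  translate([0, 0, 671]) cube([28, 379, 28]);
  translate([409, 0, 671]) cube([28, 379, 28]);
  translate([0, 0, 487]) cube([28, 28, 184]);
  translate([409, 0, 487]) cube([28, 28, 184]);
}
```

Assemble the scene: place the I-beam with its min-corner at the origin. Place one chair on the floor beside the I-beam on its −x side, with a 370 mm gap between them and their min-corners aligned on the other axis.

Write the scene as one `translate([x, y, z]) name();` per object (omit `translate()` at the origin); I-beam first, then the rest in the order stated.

I_beam();
translate([-807, 0, 0]) chair();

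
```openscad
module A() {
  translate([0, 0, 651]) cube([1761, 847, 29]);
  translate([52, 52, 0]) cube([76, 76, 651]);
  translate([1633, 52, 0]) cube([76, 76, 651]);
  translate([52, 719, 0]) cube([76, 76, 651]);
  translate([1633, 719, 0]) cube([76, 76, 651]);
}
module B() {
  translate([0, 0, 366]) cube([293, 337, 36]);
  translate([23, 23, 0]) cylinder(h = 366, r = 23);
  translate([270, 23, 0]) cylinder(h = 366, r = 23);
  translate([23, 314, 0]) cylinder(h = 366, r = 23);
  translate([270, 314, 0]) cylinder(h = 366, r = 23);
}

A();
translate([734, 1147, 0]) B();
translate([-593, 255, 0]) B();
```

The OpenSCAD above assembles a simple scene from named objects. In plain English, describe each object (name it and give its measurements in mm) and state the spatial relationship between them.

A is a rectangular dining table. The top is 1761×847×29 mm with its upper surface at z = 680 mm. It stands on four 76×76 mm square legs, each inset 52 mm from the nearest pair of top edges, running from the floor to the underside of the top.

B is a four-legged stool. The seat is a 293×337×36 mm slab whose top surface is at z = 402 mm; four round legs, each 46 mm in diameter, run from the floor (z = 0) to the underside of the seat, each leg's axis is inset half a diameter from the nearest pair of seat edges (so the leg's bounding box is flush with the corner).

Two stools sit around the table at the +y, −x sides.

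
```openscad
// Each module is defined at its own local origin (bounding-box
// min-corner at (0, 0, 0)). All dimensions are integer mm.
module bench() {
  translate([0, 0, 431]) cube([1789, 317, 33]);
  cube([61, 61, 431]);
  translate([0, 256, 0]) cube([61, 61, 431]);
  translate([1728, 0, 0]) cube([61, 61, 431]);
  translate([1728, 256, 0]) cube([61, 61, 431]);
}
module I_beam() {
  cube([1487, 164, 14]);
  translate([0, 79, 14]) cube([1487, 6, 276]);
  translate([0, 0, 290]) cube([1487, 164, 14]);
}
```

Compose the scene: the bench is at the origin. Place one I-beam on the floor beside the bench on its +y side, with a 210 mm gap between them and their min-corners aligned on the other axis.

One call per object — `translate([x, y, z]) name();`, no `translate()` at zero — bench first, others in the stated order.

bench();
translate([0, 527, 0]) I_beam();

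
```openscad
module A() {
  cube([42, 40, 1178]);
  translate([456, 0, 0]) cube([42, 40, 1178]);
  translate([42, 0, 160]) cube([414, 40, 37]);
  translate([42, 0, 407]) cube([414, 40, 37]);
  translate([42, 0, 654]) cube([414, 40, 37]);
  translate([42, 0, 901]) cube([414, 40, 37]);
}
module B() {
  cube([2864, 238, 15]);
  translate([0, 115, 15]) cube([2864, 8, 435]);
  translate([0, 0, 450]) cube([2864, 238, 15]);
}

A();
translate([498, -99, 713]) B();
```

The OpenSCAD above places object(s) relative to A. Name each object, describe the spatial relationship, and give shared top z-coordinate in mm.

A is a ladder. B is an I-beam. The I-beam is beside the ladder with their tops flush at z = 1178. The shared top z-coordinate is 1178 mm.

Both tops at z = 1178 mm.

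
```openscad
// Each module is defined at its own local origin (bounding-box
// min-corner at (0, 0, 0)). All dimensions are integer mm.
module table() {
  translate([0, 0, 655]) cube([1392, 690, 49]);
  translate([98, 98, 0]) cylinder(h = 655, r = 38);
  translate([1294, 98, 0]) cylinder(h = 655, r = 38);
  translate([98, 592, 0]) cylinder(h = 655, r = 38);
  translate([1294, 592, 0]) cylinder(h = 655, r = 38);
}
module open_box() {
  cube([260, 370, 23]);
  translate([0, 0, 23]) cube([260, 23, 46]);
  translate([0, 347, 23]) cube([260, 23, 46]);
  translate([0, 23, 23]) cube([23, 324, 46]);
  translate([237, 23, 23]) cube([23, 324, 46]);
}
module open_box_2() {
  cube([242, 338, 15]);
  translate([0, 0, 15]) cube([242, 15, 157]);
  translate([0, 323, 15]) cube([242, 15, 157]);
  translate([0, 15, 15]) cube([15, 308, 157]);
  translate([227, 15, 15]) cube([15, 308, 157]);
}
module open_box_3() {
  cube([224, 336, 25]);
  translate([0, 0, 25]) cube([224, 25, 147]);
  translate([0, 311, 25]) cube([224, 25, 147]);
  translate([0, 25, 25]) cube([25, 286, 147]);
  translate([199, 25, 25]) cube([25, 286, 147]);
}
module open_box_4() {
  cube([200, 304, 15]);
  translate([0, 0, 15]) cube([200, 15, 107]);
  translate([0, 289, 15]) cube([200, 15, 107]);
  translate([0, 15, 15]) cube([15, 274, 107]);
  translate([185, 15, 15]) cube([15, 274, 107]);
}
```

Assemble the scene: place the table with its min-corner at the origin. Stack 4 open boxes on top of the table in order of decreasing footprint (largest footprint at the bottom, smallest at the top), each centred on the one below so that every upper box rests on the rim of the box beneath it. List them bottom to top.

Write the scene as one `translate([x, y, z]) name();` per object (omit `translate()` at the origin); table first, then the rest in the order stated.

table();
translate([566, 160, 704]) open_box();
translate([575, 176, 773]) open_box_2();
translate([584, 177, 945]) open_box_3();
translate([596, 193, 1117]) open_box_4();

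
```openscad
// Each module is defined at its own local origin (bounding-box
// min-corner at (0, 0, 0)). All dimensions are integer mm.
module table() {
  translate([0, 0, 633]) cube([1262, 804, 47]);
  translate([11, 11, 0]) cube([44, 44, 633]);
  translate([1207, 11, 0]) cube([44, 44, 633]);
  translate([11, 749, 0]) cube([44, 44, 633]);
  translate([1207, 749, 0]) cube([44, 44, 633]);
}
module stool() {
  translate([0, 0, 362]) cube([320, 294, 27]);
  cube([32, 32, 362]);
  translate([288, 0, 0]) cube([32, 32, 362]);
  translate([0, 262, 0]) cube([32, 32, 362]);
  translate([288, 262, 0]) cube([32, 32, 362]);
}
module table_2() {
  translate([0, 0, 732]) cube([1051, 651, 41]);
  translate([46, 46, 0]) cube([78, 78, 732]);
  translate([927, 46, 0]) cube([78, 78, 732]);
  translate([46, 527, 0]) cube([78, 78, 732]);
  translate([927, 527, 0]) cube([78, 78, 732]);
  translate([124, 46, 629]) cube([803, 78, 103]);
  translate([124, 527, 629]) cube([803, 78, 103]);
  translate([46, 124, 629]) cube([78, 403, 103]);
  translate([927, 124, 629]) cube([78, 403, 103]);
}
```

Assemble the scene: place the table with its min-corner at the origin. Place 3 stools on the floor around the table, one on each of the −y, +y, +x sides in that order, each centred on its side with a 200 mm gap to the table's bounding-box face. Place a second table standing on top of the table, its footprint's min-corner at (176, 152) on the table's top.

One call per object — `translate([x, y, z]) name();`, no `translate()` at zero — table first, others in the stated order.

table();
translate([471, -494, 0]) stool();
translate([471, 1004, 0]) stool();
translate([1462, 255, 0]) stool();
translate([176, 152, 680]) table_2();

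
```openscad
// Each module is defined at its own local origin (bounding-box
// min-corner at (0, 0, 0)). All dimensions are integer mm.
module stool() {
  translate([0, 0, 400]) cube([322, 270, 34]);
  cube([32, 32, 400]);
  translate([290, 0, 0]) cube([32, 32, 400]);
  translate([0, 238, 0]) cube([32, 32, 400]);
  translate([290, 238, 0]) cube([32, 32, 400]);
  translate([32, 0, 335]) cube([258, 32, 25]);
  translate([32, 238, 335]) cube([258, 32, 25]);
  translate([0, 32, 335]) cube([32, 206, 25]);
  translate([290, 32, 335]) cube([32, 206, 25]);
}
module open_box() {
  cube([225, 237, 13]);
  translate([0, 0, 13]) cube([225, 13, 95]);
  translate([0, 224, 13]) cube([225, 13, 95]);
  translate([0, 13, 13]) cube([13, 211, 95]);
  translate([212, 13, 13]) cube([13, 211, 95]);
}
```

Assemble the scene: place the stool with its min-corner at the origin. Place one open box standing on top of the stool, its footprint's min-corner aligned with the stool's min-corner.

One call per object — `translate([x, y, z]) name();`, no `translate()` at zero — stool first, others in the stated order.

stool();
translate([0, 0, 434]) open_box();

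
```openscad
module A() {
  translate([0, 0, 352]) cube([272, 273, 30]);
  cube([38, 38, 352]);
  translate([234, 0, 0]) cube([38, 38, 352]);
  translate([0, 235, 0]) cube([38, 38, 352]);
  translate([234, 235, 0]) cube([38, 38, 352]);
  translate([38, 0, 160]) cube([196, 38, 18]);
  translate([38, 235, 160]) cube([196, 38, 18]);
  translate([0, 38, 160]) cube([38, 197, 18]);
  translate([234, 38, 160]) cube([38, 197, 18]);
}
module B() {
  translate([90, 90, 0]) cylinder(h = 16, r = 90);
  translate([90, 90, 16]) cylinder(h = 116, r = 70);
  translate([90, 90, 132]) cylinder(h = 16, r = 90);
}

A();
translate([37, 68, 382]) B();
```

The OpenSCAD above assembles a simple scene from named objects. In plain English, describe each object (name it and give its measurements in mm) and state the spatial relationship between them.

A is a four-legged stool. The seat is 272×273 mm, 30 mm thick, top at z = 382 mm. It stands on four square legs, each 38×38 mm in cross-section, from z = 0 to the seat underside, each flush with a corner of the seat. Four stretchers, 38 mm wide and 18 mm tall, connect adjacent legs with their undersides at z = 160 mm, each running between the inner faces of the legs it joins and aligned with the legs' outer faces on the other axis.

B is a spool: two coaxial disc flanges of radius 90 mm and thickness 16 mm, joined by a core cylinder of radius 70 mm and height 116 mm. The lower flange rests on z = 0 and the three cylinders share a vertical axis.

The spool is on top of the stool.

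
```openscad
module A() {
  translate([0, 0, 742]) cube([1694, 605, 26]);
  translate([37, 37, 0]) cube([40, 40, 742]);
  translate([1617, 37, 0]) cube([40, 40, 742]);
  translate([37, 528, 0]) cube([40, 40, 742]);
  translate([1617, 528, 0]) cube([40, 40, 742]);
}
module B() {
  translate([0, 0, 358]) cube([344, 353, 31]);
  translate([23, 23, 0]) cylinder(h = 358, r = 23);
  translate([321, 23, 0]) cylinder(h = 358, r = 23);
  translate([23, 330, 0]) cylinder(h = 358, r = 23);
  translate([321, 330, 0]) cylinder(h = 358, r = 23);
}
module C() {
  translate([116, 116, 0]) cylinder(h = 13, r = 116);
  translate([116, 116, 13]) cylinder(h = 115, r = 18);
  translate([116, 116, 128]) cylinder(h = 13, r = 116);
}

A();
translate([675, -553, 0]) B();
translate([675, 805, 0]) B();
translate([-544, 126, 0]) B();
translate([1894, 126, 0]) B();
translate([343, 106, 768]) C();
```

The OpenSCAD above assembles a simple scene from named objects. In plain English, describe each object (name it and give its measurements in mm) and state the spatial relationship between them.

A is a rectangular dining table. The top is 1694×605×26 mm with its upper surface at z = 768 mm. It stands on four 40×40 mm square legs, each inset 37 mm from the nearest pair of top edges, running from the floor to the underside of the top.

B is a four-legged stool. The seat is 344×353 mm, 31 mm thick, top at z = 389 mm. It stands on four round legs, each 46 mm in diameter, from z = 0 to the seat underside, each leg's axis is inset half a diameter from the nearest pair of seat edges (so the leg's bounding box is flush with the corner).

C is a spool: two coaxial disc flanges of radius 116 mm and thickness 13 mm, joined by a core cylinder of radius 18 mm and height 115 mm. The lower flange rests on z = 0 and the three cylinders share a vertical axis.

Four stools sit around the table at the −y, +y, −x, +x sides. The spool is on top of the table.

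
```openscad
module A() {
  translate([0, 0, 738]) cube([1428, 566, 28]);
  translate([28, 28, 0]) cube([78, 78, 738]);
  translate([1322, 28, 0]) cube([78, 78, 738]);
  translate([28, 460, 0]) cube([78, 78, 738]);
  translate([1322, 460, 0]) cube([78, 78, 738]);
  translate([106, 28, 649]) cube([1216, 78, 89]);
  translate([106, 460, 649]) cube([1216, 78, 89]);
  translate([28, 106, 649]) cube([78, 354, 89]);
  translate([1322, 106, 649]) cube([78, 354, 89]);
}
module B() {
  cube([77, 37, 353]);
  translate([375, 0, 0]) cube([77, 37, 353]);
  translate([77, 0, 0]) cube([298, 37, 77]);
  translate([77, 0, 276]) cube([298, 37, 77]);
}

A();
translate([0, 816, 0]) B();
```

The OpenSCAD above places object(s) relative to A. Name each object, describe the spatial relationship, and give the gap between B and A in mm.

A is a table. B is a picture frame. The picture frame is on the floor beside the table on its +y side. The gap between the picture frame and the table is 250 mm.

The picture frame's nearest face is 250 mm from the table's +y face.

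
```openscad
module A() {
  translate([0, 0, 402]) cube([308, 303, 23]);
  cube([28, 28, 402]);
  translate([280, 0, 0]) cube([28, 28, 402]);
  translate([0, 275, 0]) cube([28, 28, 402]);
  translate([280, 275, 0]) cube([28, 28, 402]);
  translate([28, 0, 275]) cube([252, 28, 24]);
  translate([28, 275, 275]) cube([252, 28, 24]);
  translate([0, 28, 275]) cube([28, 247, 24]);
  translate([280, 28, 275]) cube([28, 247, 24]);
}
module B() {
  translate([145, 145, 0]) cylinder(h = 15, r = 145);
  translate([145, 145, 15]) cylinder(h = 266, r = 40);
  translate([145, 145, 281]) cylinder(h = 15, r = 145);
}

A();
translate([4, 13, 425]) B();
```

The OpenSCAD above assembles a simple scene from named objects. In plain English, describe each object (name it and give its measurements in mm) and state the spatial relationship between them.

A is a four-legged stool. The seat is a 308×303×23 mm slab whose top surface is at z = 425 mm; four square legs, each 28×28 mm in cross-section, run from the floor (z = 0) to the underside of the seat, each flush with a corner of the seat. Four stretchers, 28 mm wide and 24 mm tall, connect adjacent legs with their undersides at z = 275 mm, each running between the inner faces of the legs it joins and aligned with the legs' outer faces on the other axis.

B is a spool: two coaxial disc flanges of radius 145 mm and thickness 15 mm, joined by a core cylinder of radius 40 mm and height 266 mm. The lower flange rests on z = 0 and the three cylinders share a vertical axis.

The spool is on top of the stool.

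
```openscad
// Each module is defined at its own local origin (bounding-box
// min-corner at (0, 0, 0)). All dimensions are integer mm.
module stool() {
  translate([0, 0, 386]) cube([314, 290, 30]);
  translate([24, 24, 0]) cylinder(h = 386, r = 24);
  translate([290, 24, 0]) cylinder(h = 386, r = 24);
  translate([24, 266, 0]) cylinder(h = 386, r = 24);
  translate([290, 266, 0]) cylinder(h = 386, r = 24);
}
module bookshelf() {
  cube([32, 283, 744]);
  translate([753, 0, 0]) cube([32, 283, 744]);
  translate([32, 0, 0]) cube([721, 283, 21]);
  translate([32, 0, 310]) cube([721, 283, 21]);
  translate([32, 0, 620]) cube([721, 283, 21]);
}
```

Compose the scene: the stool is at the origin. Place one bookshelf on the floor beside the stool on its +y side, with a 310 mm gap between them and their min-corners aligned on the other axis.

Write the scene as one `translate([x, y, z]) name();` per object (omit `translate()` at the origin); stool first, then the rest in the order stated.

stool();
translate([0, 600, 0]) bookshelf();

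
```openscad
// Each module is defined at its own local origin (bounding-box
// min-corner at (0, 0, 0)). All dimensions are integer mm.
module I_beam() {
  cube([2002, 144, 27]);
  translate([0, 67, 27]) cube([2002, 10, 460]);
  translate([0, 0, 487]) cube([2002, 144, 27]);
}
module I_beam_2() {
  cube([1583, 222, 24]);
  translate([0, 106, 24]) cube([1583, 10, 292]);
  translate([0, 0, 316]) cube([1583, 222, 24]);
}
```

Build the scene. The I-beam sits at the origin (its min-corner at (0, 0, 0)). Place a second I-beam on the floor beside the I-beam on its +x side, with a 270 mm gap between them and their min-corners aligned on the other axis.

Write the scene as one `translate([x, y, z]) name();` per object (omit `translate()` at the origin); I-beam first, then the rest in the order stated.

I_beam();
translate([2272, 0, 0]) I_beam_2();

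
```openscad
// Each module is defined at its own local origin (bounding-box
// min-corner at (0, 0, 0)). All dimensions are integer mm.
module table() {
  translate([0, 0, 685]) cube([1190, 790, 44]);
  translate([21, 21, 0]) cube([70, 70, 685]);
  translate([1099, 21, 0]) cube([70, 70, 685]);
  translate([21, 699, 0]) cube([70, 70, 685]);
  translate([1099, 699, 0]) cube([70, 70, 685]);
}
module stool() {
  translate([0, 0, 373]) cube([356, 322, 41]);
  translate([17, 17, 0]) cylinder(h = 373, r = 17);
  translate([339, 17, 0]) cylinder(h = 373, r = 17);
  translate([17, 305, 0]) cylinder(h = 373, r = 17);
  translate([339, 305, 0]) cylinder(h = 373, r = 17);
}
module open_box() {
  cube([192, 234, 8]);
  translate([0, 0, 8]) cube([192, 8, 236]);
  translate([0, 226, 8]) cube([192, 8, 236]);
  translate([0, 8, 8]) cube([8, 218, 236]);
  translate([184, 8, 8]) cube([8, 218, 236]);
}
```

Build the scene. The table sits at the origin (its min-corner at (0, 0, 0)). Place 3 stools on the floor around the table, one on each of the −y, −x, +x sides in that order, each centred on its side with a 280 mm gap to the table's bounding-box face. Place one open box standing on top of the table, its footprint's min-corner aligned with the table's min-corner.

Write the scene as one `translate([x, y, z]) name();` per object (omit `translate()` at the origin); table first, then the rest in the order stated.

table();
translate([417, -602, 0]) stool();
translate([-636, 234, 0]) stool();
translate([1470, 234, 0]) stool();
translate([0, 0, 729]) open_box();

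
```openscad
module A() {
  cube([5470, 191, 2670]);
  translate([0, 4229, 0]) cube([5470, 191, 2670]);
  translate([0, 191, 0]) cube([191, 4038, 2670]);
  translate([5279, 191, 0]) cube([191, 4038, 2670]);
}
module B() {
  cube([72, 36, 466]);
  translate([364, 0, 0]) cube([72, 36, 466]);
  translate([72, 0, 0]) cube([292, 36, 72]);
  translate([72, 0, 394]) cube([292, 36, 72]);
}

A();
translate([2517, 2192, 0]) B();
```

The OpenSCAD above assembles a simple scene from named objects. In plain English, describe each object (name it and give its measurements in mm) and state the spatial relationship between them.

A is a box-shaped house frame (walls only): outside footprint 5470×4420 mm, wall height 2670 mm, wall thickness 191 mm. The two y-facing walls run the full x-width; the two x-facing walls fit between the inner faces of the y-facing walls.

B is a picture frame with a 292×322 mm rectangular opening (x by z) and a uniform 72 mm border on every side. Frame depth is 36 mm along y. It is built from two vertical stiles running the full outside height and two horizontal rails spanning the gap between the stiles.

The picture frame sits inside the house frame, centred.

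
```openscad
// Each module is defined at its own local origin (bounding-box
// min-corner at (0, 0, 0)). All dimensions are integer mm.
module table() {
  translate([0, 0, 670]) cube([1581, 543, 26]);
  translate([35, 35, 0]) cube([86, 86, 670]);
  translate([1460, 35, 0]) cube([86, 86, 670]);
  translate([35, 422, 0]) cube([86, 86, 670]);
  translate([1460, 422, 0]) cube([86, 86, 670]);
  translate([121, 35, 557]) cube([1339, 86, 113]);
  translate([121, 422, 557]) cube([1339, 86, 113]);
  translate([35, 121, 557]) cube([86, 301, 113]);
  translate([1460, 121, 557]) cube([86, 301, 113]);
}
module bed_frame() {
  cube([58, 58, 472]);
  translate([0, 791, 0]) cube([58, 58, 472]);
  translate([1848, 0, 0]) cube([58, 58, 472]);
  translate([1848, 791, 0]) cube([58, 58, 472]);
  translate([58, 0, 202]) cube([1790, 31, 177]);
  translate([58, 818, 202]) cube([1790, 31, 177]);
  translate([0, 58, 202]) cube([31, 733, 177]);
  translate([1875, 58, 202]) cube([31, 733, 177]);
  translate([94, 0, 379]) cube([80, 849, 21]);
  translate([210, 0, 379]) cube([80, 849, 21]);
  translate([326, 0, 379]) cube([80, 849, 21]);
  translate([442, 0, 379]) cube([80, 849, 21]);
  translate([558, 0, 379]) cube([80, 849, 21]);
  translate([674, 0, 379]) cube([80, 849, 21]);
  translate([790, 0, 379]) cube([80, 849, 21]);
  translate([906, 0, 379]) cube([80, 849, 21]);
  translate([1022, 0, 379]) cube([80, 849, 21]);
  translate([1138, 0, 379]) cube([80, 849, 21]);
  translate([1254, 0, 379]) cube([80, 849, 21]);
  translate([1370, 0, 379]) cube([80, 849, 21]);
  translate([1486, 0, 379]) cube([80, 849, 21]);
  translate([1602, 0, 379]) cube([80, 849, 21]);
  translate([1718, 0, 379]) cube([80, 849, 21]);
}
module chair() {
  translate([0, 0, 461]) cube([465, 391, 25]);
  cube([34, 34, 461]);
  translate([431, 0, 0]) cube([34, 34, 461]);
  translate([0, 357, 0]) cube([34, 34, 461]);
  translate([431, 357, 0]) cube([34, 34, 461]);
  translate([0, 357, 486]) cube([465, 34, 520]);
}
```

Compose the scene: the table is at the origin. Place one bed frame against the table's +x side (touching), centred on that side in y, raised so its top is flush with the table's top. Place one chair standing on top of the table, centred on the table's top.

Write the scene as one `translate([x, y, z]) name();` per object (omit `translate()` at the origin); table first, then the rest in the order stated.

table();
translate([1581, -153, 224]) bed_frame();
translate([558, 76, 696]) chair();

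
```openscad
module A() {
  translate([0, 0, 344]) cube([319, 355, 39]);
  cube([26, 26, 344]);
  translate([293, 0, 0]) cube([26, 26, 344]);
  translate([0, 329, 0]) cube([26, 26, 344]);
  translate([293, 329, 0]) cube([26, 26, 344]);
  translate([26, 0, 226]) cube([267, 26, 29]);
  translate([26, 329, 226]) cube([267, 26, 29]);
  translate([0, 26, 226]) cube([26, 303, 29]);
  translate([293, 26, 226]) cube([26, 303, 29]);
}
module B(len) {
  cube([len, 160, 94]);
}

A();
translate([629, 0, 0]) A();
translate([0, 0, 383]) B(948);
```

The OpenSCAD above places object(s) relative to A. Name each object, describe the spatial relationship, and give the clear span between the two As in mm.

Second stool starts at x = 629; first ends at x = 319; clear span = 629 − 319 = 310 mm.

A is a stool. B is a beam. A beam spans the tops of two stools. The clear span between the two stools is 310 mm.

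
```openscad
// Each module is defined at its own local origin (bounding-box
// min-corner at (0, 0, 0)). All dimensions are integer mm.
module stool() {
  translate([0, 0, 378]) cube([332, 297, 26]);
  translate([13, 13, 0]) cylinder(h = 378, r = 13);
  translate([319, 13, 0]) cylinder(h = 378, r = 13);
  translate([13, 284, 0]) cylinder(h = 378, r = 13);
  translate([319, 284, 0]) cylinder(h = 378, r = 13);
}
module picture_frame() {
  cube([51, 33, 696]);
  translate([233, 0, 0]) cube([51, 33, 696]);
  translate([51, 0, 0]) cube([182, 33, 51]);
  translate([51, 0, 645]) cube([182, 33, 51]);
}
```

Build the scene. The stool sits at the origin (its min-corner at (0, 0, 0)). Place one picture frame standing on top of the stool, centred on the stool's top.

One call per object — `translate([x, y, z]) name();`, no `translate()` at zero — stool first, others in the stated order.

stool();
translate([24, 132, 404]) picture_frame();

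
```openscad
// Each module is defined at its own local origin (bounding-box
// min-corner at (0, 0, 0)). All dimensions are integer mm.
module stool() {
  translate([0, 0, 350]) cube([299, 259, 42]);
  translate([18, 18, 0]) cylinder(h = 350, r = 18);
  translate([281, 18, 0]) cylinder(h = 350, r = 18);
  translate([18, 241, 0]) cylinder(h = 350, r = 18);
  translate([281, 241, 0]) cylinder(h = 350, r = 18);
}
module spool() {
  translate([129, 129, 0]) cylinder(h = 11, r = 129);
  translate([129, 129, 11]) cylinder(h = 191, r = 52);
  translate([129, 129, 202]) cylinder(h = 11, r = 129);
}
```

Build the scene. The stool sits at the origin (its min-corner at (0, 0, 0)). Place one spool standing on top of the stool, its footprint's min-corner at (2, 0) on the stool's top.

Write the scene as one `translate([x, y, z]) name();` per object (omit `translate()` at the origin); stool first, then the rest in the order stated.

stool();
translate([2, 0, 392]) spool();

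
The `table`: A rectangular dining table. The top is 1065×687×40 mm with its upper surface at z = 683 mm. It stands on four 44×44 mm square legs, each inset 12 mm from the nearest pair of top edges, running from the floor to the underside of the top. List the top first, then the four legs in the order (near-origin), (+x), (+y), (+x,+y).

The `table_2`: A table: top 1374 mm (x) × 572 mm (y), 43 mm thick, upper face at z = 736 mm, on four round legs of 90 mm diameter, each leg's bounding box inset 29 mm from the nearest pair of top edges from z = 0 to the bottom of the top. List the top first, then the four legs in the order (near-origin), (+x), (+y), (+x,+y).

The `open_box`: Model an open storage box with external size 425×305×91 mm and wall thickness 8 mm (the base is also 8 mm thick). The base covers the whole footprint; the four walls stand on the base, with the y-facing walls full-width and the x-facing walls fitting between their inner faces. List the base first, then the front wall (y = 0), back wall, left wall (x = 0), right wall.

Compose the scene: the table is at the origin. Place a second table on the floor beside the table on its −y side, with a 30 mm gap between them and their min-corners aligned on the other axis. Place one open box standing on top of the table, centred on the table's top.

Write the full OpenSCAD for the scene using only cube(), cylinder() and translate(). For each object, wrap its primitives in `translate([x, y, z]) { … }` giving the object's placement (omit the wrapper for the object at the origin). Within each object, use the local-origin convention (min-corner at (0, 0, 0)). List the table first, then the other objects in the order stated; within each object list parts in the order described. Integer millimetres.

translate([0, 0, 643]) cube([1065, 687, 40]);
translate([12, 12, 0]) cube([44, 44, 643]);
translate([1009, 12, 0]) cube([44, 44, 643]);
translate([12, 631, 0]) cube([44, 44, 643]);
translate([1009, 631, 0]) cube([44, 44, 643]);
translate([0, -602, 0]) {
  translate([0, 0, 693]) cube([1374, 572, 43]);
  translate([74, 74, 0]) cylinder(h = 693, r = 45);
  translate([1300, 74, 0]) cylinder(h = 693, r = 45);
  translate([74, 498, 0]) cylinder(h = 693, r = 45);
  translate([1300, 498, 0]) cylinder(h = 693, r = 45);
}
translate([320, 191, 683]) {
  cube([425, 305, 8]);
  translate([0, 0, 8]) cube([425, 8, 83]);
  translate([0, 297, 8]) cube([425, 8, 83]);
  translate([0, 8, 8]) cube([8, 289, 83]);
  translate([417, 8, 8]) cube([8, 289, 83]);
}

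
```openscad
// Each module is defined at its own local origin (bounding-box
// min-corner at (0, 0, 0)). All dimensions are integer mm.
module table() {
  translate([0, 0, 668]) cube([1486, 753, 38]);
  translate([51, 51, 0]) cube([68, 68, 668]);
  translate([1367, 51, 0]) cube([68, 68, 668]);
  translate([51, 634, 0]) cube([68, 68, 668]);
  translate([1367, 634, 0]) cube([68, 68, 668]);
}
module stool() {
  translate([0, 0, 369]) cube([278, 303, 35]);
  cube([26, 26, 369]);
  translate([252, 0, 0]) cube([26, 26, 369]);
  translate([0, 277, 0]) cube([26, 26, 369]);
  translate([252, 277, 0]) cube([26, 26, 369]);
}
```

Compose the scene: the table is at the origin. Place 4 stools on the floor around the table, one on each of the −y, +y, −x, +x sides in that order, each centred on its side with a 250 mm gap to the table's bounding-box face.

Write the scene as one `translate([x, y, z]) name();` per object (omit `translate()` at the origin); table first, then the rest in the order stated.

table();
translate([604, -553, 0]) stool();
translate([604, 1003, 0]) stool();
translate([-528, 225, 0]) stool();
translate([1736, 225, 0]) stool();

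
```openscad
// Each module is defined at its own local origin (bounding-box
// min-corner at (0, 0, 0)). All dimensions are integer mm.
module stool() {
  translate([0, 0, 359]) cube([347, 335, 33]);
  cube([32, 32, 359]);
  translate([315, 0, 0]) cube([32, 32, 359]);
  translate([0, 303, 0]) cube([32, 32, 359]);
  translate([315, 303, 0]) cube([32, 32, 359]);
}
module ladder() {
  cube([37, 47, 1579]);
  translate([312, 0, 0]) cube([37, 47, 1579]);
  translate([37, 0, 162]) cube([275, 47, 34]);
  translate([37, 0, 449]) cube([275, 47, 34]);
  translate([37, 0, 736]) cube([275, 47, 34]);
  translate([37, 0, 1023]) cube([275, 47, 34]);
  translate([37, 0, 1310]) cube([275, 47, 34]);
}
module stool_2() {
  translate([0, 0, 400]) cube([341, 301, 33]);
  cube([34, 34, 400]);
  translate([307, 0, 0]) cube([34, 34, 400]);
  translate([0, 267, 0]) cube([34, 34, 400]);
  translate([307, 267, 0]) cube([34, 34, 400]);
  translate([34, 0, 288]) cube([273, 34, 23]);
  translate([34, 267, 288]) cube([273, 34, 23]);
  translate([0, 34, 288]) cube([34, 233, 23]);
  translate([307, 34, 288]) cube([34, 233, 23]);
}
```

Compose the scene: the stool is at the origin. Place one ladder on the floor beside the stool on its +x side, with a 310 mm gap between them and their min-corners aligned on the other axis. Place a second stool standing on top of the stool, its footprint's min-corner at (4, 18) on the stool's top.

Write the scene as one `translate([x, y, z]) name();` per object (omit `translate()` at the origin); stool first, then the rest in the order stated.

stool();
translate([657, 0, 0]) ladder();
translate([4, 18, 392]) stool_2();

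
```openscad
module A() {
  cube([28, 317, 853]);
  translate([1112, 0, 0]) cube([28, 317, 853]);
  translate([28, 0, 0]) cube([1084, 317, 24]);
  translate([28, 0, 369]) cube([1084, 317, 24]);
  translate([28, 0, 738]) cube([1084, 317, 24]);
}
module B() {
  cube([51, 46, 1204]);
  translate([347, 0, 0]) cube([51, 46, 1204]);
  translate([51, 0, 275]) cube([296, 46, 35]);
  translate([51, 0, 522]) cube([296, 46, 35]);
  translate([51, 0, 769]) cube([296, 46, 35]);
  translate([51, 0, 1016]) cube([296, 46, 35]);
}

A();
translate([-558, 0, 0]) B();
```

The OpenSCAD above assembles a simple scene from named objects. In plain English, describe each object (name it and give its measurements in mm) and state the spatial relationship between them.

A is an open bookshelf. Two side panels, each 28 mm thick, 317 mm deep and 853 mm tall, stand 1140 mm apart (outside-to-outside). Between them sit 3 shelves, each 24 mm thick and 317 mm deep, spanning the full gap between the sides. The bottom shelf rests on the floor (its underside at z = 0) and the clear gap between one shelf's top and the next shelf's underside is 345 mm.

B is a straight ladder. Two 51×46 mm vertical rails, 1204 mm tall, stand 398 mm apart (outside-to-outside) with their front faces coplanar on the −y side. 4 rungs, each 46 mm deep and 35 mm tall, span between the inner faces of the rails, front faces flush with the rails. The lowest rung's underside is at z = 275 mm and rungs are spaced 247 mm apart (underside to underside).

The ladder is on the floor beside the bookshelf on its −x side.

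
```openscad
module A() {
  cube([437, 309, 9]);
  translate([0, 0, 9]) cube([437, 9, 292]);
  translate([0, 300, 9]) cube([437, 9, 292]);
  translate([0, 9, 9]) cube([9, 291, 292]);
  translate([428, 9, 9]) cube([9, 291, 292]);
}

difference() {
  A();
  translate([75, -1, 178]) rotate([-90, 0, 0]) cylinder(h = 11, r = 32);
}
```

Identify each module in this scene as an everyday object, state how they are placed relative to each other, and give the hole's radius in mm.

A is an open box. The open box has a circular hole through its front wall. The hole's radius is 32 mm.

The subtracted cylinder has r = 32 mm.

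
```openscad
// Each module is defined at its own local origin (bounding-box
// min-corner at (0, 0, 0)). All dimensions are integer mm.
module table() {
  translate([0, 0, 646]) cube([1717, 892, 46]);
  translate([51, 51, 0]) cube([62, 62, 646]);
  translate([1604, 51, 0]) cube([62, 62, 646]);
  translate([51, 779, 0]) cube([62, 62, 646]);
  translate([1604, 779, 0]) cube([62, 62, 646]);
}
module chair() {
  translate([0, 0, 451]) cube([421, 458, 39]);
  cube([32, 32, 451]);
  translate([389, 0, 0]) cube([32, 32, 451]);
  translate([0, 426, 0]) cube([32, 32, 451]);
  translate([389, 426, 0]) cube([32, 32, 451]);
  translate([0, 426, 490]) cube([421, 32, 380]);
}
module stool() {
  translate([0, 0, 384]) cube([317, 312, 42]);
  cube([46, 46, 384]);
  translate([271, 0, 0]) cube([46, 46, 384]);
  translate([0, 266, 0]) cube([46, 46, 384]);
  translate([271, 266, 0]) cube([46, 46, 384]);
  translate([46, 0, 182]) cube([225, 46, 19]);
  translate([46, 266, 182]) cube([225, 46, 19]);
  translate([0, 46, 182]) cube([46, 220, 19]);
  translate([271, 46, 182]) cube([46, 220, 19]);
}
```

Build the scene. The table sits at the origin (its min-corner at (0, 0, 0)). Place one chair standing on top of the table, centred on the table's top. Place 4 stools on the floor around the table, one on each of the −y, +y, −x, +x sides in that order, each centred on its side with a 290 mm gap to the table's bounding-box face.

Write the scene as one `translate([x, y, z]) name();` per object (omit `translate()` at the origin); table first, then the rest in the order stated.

table();
translate([648, 217, 692]) chair();
translate([700, -602, 0]) stool();
translate([700, 1182, 0]) stool();
translate([-607, 290, 0]) stool();
translate([2007, 290, 0]) stool();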